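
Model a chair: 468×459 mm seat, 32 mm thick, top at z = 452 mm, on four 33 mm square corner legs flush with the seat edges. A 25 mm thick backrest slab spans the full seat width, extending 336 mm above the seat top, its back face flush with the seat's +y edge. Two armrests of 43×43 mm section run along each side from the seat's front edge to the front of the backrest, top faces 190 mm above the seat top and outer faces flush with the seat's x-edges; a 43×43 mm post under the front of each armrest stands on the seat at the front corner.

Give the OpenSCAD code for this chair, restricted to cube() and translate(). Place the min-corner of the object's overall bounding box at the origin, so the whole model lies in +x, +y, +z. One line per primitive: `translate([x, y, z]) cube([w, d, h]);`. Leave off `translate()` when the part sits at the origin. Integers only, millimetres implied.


// leg_h = 452 - 32 = 420
// arm post h = 190 - 43 = 147
translate([0, 0, 420]) cube([468, 459, 32]);
cube([33, 33, 420]);
translate([435, 0, 0]) cube([33, 33, 420]);
translate([0, 426, 0]) cube([33, 33, 420]);
translate([435, 426, 0]) cube([33, 33, 420]);
translate([0, 434, 452]) cube([468, 25, 336]);
translate([0, 0, 599]) cube([43, 434, 43]);
translate([425, 0, 599]) cube([43, 434, 43]);
translate([0, 0, 452]) cube([43, 43, 147]);
translate([425, 0, 452]) cube([43, 43, 147]);


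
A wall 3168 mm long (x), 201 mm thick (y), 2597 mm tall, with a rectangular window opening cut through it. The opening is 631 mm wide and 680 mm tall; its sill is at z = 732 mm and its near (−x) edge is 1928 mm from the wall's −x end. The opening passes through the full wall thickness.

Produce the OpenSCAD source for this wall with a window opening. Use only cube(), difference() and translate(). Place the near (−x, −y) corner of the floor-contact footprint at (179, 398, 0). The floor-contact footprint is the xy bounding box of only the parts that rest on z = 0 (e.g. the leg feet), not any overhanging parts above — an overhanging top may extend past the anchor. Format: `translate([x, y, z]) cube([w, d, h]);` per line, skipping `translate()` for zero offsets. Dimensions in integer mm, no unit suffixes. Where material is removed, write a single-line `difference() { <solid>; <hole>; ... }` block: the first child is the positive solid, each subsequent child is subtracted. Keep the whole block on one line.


difference() { translate([179, 398, 0]) cube([3168, 201, 2597]); translate([2107, 398, 732]) cube([631, 201, 680]); }


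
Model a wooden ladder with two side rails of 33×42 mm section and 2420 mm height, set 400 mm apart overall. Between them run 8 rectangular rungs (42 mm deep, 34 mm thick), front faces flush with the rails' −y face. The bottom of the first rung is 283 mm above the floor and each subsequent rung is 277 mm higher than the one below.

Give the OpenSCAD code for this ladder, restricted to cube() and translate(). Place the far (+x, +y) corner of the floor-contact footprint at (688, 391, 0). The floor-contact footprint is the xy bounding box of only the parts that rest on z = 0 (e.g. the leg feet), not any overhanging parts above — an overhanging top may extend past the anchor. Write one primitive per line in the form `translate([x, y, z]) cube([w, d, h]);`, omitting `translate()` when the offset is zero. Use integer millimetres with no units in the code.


translate([288, 349, 0]) cube([33, 42, 2420]);
translate([655, 349, 0]) cube([33, 42, 2420]);
translate([321, 349, 283]) cube([334, 42, 34]);
translate([321, 349, 560]) cube([334, 42, 34]);
translate([321, 349, 837]) cube([334, 42, 34]);
translate([321, 349, 1114]) cube([334, 42, 34]);
translate([321, 349, 1391]) cube([334, 42, 34]);
translate([321, 349, 1668]) cube([334, 42, 34]);
translate([321, 349, 1945]) cube([334, 42, 34]);
translate([321, 349, 2222]) cube([334, 42, 34]);


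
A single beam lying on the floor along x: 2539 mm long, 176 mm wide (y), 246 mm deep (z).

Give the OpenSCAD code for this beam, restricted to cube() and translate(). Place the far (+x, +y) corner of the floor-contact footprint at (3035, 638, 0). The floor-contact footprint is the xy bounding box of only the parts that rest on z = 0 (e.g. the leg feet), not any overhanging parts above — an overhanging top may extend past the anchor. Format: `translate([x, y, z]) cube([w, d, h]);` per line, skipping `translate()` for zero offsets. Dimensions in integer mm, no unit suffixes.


translate([496, 462, 0]) cube([2539, 176, 246]);


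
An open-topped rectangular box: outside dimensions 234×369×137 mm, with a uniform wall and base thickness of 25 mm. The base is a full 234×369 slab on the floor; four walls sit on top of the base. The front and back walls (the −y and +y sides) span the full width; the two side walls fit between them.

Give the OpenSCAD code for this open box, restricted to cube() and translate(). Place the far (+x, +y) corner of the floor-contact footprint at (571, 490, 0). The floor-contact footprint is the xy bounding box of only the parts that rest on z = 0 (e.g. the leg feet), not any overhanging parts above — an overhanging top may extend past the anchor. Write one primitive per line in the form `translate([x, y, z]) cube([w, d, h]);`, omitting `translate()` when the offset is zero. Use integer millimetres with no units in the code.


translate([337, 121, 0]) cube([234, 369, 25]);
translate([337, 121, 25]) cube([234, 25, 112]);
translate([337, 465, 25]) cube([234, 25, 112]);
translate([337, 146, 25]) cube([25, 319, 112]);
translate([546, 146, 25]) cube([25, 319, 112]);


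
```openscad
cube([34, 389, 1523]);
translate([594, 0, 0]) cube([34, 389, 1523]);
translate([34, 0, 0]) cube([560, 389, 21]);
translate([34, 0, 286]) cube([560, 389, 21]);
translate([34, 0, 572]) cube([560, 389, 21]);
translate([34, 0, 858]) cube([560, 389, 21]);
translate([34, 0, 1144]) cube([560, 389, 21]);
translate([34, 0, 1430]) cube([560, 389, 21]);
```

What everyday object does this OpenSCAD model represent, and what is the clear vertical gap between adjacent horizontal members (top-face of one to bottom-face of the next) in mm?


A bookshelf. The clear shelf gap is 265 mm.

Two tall side panels with 6 horizontal boards between them — a bookshelf. The first two shelf undersides are at z = 0 and z = 286; with shelf thickness 21, the clear gap is 286 − 0 − 21 = 265 mm.


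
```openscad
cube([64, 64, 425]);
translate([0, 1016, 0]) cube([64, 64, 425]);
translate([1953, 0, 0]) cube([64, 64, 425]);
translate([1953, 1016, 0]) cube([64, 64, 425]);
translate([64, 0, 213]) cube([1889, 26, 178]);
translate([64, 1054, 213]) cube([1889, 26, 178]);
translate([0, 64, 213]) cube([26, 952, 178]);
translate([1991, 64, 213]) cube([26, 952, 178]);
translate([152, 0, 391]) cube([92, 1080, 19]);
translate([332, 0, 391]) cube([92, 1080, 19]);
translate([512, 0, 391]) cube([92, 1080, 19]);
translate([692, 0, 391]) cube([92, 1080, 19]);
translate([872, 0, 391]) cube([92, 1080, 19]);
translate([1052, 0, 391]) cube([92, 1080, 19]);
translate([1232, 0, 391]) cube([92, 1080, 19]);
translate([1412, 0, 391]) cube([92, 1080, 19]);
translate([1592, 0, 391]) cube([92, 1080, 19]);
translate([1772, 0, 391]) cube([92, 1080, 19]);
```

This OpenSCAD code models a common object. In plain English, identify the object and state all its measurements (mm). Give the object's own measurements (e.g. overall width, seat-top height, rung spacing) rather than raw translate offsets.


A bed frame 2017 mm long (x) by 1080 mm wide (y). Four 64×64 mm corner posts, 425 mm tall, at the corners of the footprint. Four rails of 26 mm thickness and 178 mm height run between adjacent posts with their undersides at z = 213 mm, their outer faces flush with the outside of the frame (the two x-running rails run between the posts' inner faces; the two y-running rails run between the posts' inner faces). 10 slats, each 92 mm wide (x) and 19 mm thick, lie across the top of the two x-running rails, running the full 1080 mm width of the frame in y; along x they sit between the end posts with a 88 mm gap after the −x posts and between neighbouring slats, leaving 89 mm before the +x posts.


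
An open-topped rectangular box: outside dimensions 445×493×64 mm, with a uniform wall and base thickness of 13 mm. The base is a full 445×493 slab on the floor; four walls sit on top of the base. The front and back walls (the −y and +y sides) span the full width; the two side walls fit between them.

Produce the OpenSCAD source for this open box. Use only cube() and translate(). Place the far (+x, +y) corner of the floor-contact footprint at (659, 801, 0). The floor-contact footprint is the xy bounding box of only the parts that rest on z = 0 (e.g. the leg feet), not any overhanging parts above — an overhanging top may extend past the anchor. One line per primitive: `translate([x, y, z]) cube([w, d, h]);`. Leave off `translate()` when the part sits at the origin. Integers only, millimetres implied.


translate([214, 308, 0]) cube([445, 493, 13]);
translate([214, 308, 13]) cube([445, 13, 51]);
translate([214, 788, 13]) cube([445, 13, 51]);
translate([214, 321, 13]) cube([13, 467, 51]);
translate([646, 321, 13]) cube([13, 467, 51]);


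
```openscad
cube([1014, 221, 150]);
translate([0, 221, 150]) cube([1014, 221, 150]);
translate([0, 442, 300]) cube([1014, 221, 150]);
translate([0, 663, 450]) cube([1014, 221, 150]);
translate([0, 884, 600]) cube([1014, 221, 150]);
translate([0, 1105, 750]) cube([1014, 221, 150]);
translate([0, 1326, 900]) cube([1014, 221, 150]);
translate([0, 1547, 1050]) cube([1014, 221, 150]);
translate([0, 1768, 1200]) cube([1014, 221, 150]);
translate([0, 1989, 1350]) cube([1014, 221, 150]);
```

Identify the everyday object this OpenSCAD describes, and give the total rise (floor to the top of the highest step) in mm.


A staircase. The total rise is 1500 mm.

10 identical blocks, each offset up and back from the previous — a staircase. Each step is 150 mm tall and there are 10 of them, so the total rise is 10 × 150 = 1500 mm.


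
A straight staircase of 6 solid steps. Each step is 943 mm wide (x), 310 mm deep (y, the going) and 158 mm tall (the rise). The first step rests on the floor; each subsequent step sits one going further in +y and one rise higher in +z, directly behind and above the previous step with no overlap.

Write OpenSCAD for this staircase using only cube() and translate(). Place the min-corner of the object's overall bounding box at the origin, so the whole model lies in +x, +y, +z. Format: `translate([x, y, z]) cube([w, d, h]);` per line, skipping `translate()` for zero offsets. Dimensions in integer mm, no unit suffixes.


cube([943, 310, 158]);
translate([0, 310, 158]) cube([943, 310, 158]);
translate([0, 620, 316]) cube([943, 310, 158]);
translate([0, 930, 474]) cube([943, 310, 158]);
translate([0, 1240, 632]) cube([943, 310, 158]);
translate([0, 1550, 790]) cube([943, 310, 158]);


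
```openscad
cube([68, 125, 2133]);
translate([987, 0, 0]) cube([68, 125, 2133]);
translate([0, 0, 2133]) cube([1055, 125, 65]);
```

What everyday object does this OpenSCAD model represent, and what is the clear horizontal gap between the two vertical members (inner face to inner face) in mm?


A door frame. The clear opening width is 919 mm.

Two 2133 mm tall posts with a header on top — a door frame. The left jamb is 68 mm wide at x = 0; the right jamb starts at x = 987. The clear opening is 987 − 68 = 919 mm.


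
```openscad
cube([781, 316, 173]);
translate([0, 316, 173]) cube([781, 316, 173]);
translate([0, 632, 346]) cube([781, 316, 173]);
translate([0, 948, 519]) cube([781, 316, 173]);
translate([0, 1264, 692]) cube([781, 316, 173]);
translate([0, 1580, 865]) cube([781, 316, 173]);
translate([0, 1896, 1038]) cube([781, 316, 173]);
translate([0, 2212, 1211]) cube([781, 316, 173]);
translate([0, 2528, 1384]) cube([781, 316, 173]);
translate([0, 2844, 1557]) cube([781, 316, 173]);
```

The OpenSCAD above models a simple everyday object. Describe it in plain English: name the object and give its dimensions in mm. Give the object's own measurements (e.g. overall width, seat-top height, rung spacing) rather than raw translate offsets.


A straight staircase of 10 solid steps. Each step is 781 mm wide (x), 316 mm deep (y, the going) and 173 mm tall (the rise). The first step rests on the floor; each subsequent step sits one going further in +y and one rise higher in +z, directly behind and above the previous step with no overlap.


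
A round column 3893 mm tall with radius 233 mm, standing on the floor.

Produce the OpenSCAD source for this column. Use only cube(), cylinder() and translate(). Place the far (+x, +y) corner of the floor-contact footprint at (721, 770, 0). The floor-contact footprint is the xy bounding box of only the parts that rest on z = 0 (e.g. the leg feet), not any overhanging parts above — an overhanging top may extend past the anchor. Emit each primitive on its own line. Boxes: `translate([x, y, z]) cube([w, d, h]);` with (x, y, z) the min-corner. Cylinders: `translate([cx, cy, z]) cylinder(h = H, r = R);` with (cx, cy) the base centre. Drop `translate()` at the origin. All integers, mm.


translate([488, 537, 0]) cylinder(h = 3893, r = 233);


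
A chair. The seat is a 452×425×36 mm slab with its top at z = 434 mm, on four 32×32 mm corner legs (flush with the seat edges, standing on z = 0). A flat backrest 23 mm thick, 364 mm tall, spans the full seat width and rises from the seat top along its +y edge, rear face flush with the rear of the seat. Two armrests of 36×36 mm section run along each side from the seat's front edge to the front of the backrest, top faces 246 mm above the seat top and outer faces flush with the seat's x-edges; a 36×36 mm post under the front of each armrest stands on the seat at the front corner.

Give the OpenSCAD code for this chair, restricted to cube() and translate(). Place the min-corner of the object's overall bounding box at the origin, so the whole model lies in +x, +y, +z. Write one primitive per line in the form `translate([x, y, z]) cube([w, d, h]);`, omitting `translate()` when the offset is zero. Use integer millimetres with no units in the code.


translate([0, 0, 398]) cube([452, 425, 36]);
cube([32, 32, 398]);
translate([420, 0, 0]) cube([32, 32, 398]);
translate([0, 393, 0]) cube([32, 32, 398]);
translate([420, 393, 0]) cube([32, 32, 398]);
translate([0, 402, 434]) cube([452, 23, 364]);
translate([0, 0, 644]) cube([36, 402, 36]);
translate([416, 0, 644]) cube([36, 402, 36]);
translate([0, 0, 434]) cube([36, 36, 210]);
translate([416, 0, 434]) cube([36, 36, 210]);


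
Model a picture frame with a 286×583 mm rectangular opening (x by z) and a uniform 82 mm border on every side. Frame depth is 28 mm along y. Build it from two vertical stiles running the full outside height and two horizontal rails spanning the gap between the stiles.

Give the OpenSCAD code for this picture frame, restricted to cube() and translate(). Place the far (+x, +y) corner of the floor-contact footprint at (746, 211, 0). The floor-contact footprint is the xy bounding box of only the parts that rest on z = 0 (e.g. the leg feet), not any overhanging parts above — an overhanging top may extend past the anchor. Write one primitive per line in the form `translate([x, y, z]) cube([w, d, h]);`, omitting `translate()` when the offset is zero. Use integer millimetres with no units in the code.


translate([296, 183, 0]) cube([82, 28, 747]);
translate([664, 183, 0]) cube([82, 28, 747]);
translate([378, 183, 0]) cube([286, 28, 82]);
translate([378, 183, 665]) cube([286, 28, 82]);


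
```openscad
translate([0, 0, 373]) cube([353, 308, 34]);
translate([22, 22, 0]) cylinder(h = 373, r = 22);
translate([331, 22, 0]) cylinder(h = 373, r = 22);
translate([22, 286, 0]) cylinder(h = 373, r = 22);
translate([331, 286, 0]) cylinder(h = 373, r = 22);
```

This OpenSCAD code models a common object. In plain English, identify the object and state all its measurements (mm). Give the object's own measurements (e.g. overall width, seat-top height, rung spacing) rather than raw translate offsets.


A simple wooden stool: a rectangular seat 353 mm (x) by 308 mm (y), 34 mm thick, top face at z = 407 mm, on four round legs, each 44 mm in diameter. The legs rest on z = 0, each leg's axis is inset half a diameter from the nearest pair of seat edges (so the leg's bounding box is flush with the corner).


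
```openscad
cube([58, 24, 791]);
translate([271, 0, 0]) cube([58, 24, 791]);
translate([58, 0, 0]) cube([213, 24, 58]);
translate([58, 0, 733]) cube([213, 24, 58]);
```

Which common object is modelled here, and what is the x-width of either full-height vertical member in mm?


A picture frame. The border width is 58 mm.

Four thin pieces enclosing a rectangular opening — a picture frame. The two full-height stiles are 791 mm tall; the top rail sits at z = 733 and is 58 mm tall, so the border above the opening is 791 − 733 = 58 mm, matching the stile x-width.


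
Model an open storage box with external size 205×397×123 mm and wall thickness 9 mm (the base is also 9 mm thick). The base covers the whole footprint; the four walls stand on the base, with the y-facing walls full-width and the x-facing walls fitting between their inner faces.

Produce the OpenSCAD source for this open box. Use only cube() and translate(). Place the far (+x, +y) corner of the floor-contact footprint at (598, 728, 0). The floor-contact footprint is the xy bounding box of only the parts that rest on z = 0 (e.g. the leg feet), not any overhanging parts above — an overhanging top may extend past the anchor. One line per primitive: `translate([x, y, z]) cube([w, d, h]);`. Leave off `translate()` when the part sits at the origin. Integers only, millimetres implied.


translate([393, 331, 0]) cube([205, 397, 9]);
translate([393, 331, 9]) cube([205, 9, 114]);
translate([393, 719, 9]) cube([205, 9, 114]);
translate([393, 340, 9]) cube([9, 379, 114]);
translate([589, 340, 9]) cube([9, 379, 114]);


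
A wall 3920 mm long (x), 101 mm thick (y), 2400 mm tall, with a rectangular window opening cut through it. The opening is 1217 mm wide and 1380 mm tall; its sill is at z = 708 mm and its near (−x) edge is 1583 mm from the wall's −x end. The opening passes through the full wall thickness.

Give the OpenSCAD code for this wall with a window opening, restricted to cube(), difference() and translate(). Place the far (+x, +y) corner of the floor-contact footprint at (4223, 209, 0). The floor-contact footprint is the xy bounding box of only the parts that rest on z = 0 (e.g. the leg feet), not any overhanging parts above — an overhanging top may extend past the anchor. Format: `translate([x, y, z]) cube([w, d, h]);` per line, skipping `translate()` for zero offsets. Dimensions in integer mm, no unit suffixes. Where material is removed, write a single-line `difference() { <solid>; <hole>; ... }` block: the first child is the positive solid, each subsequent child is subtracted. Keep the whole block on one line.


difference() { translate([303, 108, 0]) cube([3920, 101, 2400]); translate([1886, 108, 708]) cube([1217, 101, 1380]); }


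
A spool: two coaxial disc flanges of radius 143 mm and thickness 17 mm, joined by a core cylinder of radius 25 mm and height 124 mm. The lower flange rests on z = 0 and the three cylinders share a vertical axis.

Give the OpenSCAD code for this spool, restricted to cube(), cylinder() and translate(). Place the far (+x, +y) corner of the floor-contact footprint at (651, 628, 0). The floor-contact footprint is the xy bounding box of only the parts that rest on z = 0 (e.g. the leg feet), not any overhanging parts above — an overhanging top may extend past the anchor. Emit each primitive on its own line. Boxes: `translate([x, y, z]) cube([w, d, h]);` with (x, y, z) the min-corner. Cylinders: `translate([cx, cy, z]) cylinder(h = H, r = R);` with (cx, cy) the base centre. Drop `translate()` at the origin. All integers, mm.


translate([508, 485, 0]) cylinder(h = 17, r = 143);
translate([508, 485, 17]) cylinder(h = 124, r = 25);
translate([508, 485, 141]) cylinder(h = 17, r = 143);


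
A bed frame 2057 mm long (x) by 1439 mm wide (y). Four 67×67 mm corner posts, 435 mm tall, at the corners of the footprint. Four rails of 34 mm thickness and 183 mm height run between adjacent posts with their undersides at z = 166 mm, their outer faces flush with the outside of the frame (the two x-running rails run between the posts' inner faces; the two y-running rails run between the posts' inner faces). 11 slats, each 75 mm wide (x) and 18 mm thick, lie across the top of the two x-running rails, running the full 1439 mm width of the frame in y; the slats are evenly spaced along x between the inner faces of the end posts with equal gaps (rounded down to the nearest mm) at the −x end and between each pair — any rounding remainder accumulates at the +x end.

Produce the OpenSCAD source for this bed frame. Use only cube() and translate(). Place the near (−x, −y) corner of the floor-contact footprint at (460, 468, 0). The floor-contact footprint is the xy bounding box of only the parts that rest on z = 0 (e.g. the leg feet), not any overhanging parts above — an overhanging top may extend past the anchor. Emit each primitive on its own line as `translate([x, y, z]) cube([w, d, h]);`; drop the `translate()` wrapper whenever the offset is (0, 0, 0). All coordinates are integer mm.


translate([460, 468, 0]) cube([67, 67, 435]);
translate([460, 1840, 0]) cube([67, 67, 435]);
translate([2450, 468, 0]) cube([67, 67, 435]);
translate([2450, 1840, 0]) cube([67, 67, 435]);
translate([527, 468, 166]) cube([1923, 34, 183]);
translate([527, 1873, 166]) cube([1923, 34, 183]);
translate([460, 535, 166]) cube([34, 1305, 183]);
translate([2483, 535, 166]) cube([34, 1305, 183]);
translate([618, 468, 349]) cube([75, 1439, 18]);
translate([784, 468, 349]) cube([75, 1439, 18]);
translate([950, 468, 349]) cube([75, 1439, 18]);
translate([1116, 468, 349]) cube([75, 1439, 18]);
translate([1282, 468, 349]) cube([75, 1439, 18]);
translate([1448, 468, 349]) cube([75, 1439, 18]);
translate([1614, 468, 349]) cube([75, 1439, 18]);
translate([1780, 468, 349]) cube([75, 1439, 18]);
translate([1946, 468, 349]) cube([75, 1439, 18]);
translate([2112, 468, 349]) cube([75, 1439, 18]);
translate([2278, 468, 349]) cube([75, 1439, 18]);


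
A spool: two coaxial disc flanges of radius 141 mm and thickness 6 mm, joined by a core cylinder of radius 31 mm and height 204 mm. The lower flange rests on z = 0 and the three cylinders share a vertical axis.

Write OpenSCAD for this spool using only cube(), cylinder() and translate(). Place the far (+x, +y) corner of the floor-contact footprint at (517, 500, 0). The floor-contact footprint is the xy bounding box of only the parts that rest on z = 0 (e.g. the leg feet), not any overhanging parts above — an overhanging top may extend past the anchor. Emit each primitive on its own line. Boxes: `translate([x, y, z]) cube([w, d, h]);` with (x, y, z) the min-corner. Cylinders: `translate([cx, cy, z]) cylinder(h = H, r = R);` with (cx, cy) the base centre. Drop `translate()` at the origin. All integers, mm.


translate([376, 359, 0]) cylinder(h = 6, r = 141);
translate([376, 359, 6]) cylinder(h = 204, r = 31);
translate([376, 359, 210]) cylinder(h = 6, r = 141);


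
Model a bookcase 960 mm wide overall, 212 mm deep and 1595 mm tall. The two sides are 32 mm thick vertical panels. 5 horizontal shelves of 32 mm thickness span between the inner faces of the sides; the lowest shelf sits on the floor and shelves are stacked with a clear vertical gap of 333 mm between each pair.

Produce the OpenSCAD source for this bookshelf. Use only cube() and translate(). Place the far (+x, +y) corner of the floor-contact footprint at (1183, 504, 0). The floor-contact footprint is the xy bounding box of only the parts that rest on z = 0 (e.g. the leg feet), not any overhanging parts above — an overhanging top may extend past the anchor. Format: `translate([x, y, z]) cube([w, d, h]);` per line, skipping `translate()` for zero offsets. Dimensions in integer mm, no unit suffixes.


translate([223, 292, 0]) cube([32, 212, 1595]);
translate([1151, 292, 0]) cube([32, 212, 1595]);
translate([255, 292, 0]) cube([896, 212, 32]);
translate([255, 292, 365]) cube([896, 212, 32]);
translate([255, 292, 730]) cube([896, 212, 32]);
translate([255, 292, 1095]) cube([896, 212, 32]);
translate([255, 292, 1460]) cube([896, 212, 32]);


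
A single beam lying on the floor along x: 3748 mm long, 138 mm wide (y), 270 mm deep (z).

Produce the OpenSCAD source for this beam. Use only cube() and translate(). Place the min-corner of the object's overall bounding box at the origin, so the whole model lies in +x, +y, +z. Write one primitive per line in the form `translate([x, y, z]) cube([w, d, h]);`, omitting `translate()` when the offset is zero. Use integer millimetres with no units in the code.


cube([3748, 138, 270]);


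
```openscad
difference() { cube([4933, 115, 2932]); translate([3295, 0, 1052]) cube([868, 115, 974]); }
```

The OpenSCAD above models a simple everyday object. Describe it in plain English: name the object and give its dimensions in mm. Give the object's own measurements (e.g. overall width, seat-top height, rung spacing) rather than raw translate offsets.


A wall 4933 mm long (x), 115 mm thick (y), 2932 mm tall, with a rectangular window opening cut through it. The opening is 868 mm wide and 974 mm tall; its sill is at z = 1052 mm and its near (−x) edge is 3295 mm from the wall's −x end. The opening passes through the full wall thickness.


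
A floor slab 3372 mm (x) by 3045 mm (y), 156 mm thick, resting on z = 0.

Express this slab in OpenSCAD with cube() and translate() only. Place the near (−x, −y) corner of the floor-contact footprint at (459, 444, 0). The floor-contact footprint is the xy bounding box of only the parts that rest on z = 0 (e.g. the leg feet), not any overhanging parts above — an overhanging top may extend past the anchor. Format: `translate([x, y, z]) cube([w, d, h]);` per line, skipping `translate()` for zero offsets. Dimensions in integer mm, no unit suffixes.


translate([459, 444, 0]) cube([3372, 3045, 156]);


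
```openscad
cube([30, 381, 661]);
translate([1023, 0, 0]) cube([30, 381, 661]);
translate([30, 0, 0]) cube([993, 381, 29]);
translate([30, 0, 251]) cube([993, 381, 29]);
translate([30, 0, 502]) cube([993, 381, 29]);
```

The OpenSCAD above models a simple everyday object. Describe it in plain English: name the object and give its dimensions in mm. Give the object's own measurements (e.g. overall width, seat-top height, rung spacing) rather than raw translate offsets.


An open bookshelf. Two side panels, each 30 mm thick, 381 mm deep and 661 mm tall, stand 1053 mm apart (outside-to-outside). Between them sit 3 shelves, each 29 mm thick and 381 mm deep, spanning the full gap between the sides. The bottom shelf rests on the floor (its underside at z = 0) and the clear gap between one shelf's top and the next shelf's underside is 222 mm.


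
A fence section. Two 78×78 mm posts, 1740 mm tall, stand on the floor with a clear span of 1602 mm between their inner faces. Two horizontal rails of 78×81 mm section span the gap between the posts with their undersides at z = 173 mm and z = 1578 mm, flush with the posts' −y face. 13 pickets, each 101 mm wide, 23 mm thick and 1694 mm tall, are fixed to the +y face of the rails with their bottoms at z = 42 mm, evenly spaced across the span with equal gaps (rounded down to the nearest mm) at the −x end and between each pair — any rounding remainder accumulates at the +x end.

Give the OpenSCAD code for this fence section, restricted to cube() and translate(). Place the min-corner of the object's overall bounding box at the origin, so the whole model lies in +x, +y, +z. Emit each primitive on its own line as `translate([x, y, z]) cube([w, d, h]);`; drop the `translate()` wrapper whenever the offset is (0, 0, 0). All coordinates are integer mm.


cube([78, 78, 1740]);
translate([1680, 0, 0]) cube([78, 78, 1740]);
translate([78, 0, 173]) cube([1602, 78, 81]);
translate([78, 0, 1578]) cube([1602, 78, 81]);
translate([98, 78, 42]) cube([101, 23, 1694]);
translate([219, 78, 42]) cube([101, 23, 1694]);
translate([340, 78, 42]) cube([101, 23, 1694]);
translate([461, 78, 42]) cube([101, 23, 1694]);
translate([582, 78, 42]) cube([101, 23, 1694]);
translate([703, 78, 42]) cube([101, 23, 1694]);
translate([824, 78, 42]) cube([101, 23, 1694]);
translate([945, 78, 42]) cube([101, 23, 1694]);
translate([1066, 78, 42]) cube([101, 23, 1694]);
translate([1187, 78, 42]) cube([101, 23, 1694]);
translate([1308, 78, 42]) cube([101, 23, 1694]);
translate([1429, 78, 42]) cube([101, 23, 1694]);
translate([1550, 78, 42]) cube([101, 23, 1694]);


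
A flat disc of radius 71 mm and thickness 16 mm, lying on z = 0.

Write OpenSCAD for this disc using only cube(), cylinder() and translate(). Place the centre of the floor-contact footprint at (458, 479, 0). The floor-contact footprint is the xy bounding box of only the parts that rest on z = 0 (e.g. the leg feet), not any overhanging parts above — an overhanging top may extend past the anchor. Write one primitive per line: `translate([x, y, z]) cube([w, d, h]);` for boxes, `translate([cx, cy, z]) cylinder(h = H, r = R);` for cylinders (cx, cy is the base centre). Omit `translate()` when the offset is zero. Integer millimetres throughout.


translate([458, 479, 0]) cylinder(h = 16, r = 71);


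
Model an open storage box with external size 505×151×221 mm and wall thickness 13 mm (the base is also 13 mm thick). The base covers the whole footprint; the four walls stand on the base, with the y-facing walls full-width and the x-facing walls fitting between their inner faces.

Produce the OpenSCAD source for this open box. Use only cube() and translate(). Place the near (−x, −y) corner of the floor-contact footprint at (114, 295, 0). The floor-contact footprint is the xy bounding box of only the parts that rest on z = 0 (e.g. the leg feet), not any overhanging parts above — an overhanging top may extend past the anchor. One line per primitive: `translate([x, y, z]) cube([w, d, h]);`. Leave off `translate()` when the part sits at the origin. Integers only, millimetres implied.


translate([114, 295, 0]) cube([505, 151, 13]);
translate([114, 295, 13]) cube([505, 13, 208]);
translate([114, 433, 13]) cube([505, 13, 208]);
translate([114, 308, 13]) cube([13, 125, 208]);
translate([606, 308, 13]) cube([13, 125, 208]);


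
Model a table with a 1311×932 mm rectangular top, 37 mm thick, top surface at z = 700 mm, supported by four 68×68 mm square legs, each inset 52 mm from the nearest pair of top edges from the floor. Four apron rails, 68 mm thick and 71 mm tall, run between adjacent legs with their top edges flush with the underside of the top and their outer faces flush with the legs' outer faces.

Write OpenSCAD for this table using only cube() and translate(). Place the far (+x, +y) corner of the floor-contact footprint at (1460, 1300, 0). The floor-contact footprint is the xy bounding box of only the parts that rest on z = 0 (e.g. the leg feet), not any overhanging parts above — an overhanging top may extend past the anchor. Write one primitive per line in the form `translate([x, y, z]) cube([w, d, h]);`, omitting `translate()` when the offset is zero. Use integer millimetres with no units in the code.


// leg_h = 700 - 37 = 663
// apron z = 663 - 71 = 592
translate([201, 420, 663]) cube([1311, 932, 37]);
translate([253, 472, 0]) cube([68, 68, 663]);
translate([1392, 472, 0]) cube([68, 68, 663]);
translate([253, 1232, 0]) cube([68, 68, 663]);
translate([1392, 1232, 0]) cube([68, 68, 663]);
translate([321, 472, 592]) cube([1071, 68, 71]);
translate([321, 1232, 592]) cube([1071, 68, 71]);
translate([253, 540, 592]) cube([68, 692, 71]);
translate([1392, 540, 592]) cube([68, 692, 71]);


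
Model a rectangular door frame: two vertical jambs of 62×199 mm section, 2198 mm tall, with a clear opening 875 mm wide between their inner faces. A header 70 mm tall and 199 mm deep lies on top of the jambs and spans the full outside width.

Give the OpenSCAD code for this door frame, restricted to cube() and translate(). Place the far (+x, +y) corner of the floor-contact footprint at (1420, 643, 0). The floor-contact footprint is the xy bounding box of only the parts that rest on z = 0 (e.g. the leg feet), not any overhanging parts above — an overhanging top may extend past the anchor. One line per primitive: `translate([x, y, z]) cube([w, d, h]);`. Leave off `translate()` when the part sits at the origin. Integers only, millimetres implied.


translate([421, 444, 0]) cube([62, 199, 2198]);
translate([1358, 444, 0]) cube([62, 199, 2198]);
translate([421, 444, 2198]) cube([999, 199, 70]);


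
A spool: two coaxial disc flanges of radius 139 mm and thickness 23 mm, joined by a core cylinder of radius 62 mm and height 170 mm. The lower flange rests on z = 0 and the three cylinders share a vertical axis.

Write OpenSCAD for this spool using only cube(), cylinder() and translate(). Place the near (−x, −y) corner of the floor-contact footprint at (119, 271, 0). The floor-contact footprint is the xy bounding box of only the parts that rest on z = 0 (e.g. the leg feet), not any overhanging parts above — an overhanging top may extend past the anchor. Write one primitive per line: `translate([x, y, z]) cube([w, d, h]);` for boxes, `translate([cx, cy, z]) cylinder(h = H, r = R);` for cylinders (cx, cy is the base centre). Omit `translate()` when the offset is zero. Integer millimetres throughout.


translate([258, 410, 0]) cylinder(h = 23, r = 139);
translate([258, 410, 23]) cylinder(h = 170, r = 62);
translate([258, 410, 193]) cylinder(h = 23, r = 139);


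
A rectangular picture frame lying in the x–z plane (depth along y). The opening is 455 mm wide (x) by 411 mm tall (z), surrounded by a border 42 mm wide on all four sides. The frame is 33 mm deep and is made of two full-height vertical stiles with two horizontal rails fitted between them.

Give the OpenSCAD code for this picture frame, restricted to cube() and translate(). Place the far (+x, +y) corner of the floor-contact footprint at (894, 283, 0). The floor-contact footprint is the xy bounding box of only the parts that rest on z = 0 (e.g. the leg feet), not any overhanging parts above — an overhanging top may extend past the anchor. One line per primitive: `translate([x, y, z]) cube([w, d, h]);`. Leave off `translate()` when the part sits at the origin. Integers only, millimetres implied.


translate([355, 250, 0]) cube([42, 33, 495]);
translate([852, 250, 0]) cube([42, 33, 495]);
translate([397, 250, 0]) cube([455, 33, 42]);
translate([397, 250, 453]) cube([455, 33, 42]);


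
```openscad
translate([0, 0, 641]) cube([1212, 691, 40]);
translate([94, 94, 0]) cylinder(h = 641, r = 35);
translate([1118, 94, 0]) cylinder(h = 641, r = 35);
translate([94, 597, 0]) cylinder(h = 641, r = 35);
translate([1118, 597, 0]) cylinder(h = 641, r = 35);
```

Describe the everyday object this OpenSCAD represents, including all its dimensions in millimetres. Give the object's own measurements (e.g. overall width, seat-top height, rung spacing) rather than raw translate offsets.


A rectangular dining table. The top is 1212×691×40 mm with its upper surface at z = 681 mm. It stands on four round legs of 70 mm diameter, each leg's bounding box inset 59 mm from the nearest pair of top edges, running from the floor to the underside of the top.


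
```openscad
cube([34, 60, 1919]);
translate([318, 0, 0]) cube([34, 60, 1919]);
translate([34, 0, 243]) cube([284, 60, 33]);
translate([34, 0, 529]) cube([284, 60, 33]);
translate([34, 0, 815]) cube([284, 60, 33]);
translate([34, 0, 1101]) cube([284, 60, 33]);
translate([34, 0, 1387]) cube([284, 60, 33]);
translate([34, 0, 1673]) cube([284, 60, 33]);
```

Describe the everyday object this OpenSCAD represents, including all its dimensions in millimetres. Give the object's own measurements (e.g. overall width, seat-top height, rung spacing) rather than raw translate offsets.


A straight ladder. Two 34×60 mm vertical rails, 1919 mm tall, stand 352 mm apart (outside-to-outside) with their front faces coplanar on the −y side. 6 rungs, each 60 mm deep and 33 mm tall, span between the inner faces of the rails, front faces flush with the rails. The lowest rung's underside is at z = 243 mm and rungs are spaced 286 mm apart (underside to underside).


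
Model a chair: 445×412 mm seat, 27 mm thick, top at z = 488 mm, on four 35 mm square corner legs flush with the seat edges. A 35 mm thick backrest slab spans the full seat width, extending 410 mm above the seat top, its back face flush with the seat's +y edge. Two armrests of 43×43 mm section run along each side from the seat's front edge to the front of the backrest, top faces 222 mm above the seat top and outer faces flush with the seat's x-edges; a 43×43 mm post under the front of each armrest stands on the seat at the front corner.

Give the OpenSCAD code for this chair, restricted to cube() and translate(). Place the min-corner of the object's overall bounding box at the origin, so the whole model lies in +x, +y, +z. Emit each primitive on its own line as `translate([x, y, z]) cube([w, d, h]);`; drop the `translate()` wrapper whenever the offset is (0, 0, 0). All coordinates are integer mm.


translate([0, 0, 461]) cube([445, 412, 27]);
cube([35, 35, 461]);
translate([410, 0, 0]) cube([35, 35, 461]);
translate([0, 377, 0]) cube([35, 35, 461]);
translate([410, 377, 0]) cube([35, 35, 461]);
translate([0, 377, 488]) cube([445, 35, 410]);
translate([0, 0, 667]) cube([43, 377, 43]);
translate([402, 0, 667]) cube([43, 377, 43]);
translate([0, 0, 488]) cube([43, 43, 179]);
translate([402, 0, 488]) cube([43, 43, 179]);


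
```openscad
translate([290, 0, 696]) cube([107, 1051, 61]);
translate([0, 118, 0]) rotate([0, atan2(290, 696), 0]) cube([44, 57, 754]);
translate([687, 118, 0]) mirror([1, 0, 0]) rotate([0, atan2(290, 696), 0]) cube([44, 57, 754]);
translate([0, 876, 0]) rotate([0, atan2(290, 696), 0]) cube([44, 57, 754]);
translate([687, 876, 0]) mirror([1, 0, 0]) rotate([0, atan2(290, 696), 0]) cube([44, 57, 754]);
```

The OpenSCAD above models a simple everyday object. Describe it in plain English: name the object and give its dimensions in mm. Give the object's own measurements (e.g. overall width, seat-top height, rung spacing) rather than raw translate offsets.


A sawhorse. A 107×1051×61 mm beam (x, y, z) sits on two A-frame leg pairs. Each pair is two raked legs of 44×57 mm section (57 mm along y) splaying symmetrically in x. Each leg rises 696 mm vertically over 290 mm of horizontal reach and is 754 mm long along its own axis. Every leg's outer bottom edge rests on the floor and its outer top edge meets a bottom edge of the beam — the left legs (tilting toward +x) meet the beam's −x bottom edge, the right legs (their mirror images, tilting toward −x) meet its +x bottom edge — so the leg tops tuck under the beam, the beam's underside is 696 mm above the floor, and the feet are 687 mm apart outside-to-outside with the beam centred between them. The two leg pairs are set in 118 mm from either end of the beam.


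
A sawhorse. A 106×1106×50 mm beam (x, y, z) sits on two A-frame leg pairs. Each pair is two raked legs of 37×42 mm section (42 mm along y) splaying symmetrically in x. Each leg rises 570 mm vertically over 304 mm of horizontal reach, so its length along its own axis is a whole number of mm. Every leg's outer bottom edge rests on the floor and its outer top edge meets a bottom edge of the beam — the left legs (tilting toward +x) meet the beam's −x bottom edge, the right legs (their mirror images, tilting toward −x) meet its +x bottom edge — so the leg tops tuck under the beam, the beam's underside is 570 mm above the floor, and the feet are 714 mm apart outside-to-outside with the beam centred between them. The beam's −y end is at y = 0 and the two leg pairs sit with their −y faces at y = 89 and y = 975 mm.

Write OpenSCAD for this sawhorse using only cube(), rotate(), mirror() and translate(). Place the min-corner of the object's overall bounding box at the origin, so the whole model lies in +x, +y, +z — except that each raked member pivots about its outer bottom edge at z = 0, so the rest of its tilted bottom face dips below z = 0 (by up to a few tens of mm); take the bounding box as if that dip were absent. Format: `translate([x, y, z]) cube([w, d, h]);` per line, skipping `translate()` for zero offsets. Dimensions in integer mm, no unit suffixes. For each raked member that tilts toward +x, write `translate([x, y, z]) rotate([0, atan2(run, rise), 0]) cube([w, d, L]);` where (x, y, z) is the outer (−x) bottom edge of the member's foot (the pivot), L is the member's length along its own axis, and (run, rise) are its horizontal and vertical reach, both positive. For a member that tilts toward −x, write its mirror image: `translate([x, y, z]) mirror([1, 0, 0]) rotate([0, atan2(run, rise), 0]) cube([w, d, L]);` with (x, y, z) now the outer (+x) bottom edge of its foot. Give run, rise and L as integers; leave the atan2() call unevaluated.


translate([304, 0, 570]) cube([106, 1106, 50]);
translate([0, 89, 0]) rotate([0, atan2(304, 570), 0]) cube([37, 42, 646]);
translate([714, 89, 0]) mirror([1, 0, 0]) rotate([0, atan2(304, 570), 0]) cube([37, 42, 646]);
translate([0, 975, 0]) rotate([0, atan2(304, 570), 0]) cube([37, 42, 646]);
translate([714, 975, 0]) mirror([1, 0, 0]) rotate([0, atan2(304, 570), 0]) cube([37, 42, 646]);
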